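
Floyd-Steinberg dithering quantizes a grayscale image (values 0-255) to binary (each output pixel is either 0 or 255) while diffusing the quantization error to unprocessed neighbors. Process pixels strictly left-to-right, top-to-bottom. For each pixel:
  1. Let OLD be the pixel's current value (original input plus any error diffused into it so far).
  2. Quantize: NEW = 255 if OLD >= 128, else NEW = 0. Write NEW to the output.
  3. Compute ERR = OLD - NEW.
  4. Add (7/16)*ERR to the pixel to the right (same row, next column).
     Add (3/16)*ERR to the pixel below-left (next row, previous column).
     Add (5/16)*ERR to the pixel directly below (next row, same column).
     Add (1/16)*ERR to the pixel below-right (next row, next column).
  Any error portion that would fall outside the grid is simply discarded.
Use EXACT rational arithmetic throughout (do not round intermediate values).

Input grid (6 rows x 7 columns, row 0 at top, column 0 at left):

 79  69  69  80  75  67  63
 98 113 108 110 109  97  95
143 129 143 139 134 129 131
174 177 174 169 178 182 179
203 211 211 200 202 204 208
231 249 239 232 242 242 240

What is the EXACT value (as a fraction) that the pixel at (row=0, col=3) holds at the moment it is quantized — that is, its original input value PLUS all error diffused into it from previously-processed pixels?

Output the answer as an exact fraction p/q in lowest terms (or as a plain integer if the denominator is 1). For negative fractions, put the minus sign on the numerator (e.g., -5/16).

Answer: 532521/4096

Derivation:
(0,0): OLD=79 → NEW=0, ERR=79
(0,1): OLD=1657/16 → NEW=0, ERR=1657/16
(0,2): OLD=29263/256 → NEW=0, ERR=29263/256
(0,3): OLD=532521/4096 → NEW=255, ERR=-511959/4096
Target (0,3): original=80, with diffused error = 532521/4096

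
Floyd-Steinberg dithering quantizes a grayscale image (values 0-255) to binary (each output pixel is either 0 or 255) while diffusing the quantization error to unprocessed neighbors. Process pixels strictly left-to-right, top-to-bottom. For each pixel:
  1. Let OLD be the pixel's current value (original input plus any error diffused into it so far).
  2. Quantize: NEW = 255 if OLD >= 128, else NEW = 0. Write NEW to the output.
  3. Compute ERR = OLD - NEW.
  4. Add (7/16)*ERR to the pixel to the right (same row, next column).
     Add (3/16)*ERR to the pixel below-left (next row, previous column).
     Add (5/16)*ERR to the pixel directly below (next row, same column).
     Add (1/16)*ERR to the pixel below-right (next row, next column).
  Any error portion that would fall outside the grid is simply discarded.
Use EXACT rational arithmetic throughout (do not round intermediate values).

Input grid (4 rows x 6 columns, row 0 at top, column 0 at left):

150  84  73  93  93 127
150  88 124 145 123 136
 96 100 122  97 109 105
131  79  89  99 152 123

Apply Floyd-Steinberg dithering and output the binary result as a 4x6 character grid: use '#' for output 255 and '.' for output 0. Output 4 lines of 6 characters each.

(0,0): OLD=150 → NEW=255, ERR=-105
(0,1): OLD=609/16 → NEW=0, ERR=609/16
(0,2): OLD=22951/256 → NEW=0, ERR=22951/256
(0,3): OLD=541585/4096 → NEW=255, ERR=-502895/4096
(0,4): OLD=2574583/65536 → NEW=0, ERR=2574583/65536
(0,5): OLD=151191233/1048576 → NEW=255, ERR=-116195647/1048576
(1,0): OLD=31827/256 → NEW=0, ERR=31827/256
(1,1): OLD=336965/2048 → NEW=255, ERR=-185275/2048
(1,2): OLD=6015913/65536 → NEW=0, ERR=6015913/65536
(1,3): OLD=41880629/262144 → NEW=255, ERR=-24966091/262144
(1,4): OLD=1093185599/16777216 → NEW=0, ERR=1093185599/16777216
(1,5): OLD=35522962697/268435456 → NEW=255, ERR=-32928078583/268435456
(2,0): OLD=3862983/32768 → NEW=0, ERR=3862983/32768
(2,1): OLD=155490813/1048576 → NEW=255, ERR=-111896067/1048576
(2,2): OLD=1350367031/16777216 → NEW=0, ERR=1350367031/16777216
(2,3): OLD=16160644927/134217728 → NEW=0, ERR=16160644927/134217728
(2,4): OLD=657505799229/4294967296 → NEW=255, ERR=-437710861251/4294967296
(2,5): OLD=1797178255227/68719476736 → NEW=0, ERR=1797178255227/68719476736
(3,0): OLD=2480204375/16777216 → NEW=255, ERR=-1797985705/16777216
(3,1): OLD=2848882059/134217728 → NEW=0, ERR=2848882059/134217728
(3,2): OLD=149621069265/1073741824 → NEW=255, ERR=-124183095855/1073741824
(3,3): OLD=4944366077427/68719476736 → NEW=0, ERR=4944366077427/68719476736
(3,4): OLD=90192623016083/549755813888 → NEW=255, ERR=-49995109525357/549755813888
(3,5): OLD=747813815023037/8796093022208 → NEW=0, ERR=747813815023037/8796093022208
Row 0: #..#.#
Row 1: .#.#.#
Row 2: .#..#.
Row 3: #.#.#.

Answer: #..#.#
.#.#.#
.#..#.
#.#.#.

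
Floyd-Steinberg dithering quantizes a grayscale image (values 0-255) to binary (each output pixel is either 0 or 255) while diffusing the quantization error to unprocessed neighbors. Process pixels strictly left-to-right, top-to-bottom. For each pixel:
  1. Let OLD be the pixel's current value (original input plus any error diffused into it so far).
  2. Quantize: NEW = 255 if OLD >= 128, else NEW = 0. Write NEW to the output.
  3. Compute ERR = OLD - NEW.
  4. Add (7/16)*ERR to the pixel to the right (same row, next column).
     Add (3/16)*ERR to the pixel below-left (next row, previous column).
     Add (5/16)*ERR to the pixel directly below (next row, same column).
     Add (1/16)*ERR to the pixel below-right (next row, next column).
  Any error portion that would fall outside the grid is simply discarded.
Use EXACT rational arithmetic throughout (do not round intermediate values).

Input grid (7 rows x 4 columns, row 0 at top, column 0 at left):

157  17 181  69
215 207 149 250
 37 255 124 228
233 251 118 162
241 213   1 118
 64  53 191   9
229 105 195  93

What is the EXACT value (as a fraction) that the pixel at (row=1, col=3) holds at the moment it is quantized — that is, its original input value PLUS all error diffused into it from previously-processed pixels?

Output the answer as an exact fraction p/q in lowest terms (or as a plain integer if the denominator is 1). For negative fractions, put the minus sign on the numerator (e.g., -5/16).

(0,0): OLD=157 → NEW=255, ERR=-98
(0,1): OLD=-207/8 → NEW=0, ERR=-207/8
(0,2): OLD=21719/128 → NEW=255, ERR=-10921/128
(0,3): OLD=64865/2048 → NEW=0, ERR=64865/2048
(1,0): OLD=22979/128 → NEW=255, ERR=-9661/128
(1,1): OLD=147221/1024 → NEW=255, ERR=-113899/1024
(1,2): OLD=2555769/32768 → NEW=0, ERR=2555769/32768
(1,3): OLD=151355807/524288 → NEW=255, ERR=17662367/524288
Target (1,3): original=250, with diffused error = 151355807/524288

Answer: 151355807/524288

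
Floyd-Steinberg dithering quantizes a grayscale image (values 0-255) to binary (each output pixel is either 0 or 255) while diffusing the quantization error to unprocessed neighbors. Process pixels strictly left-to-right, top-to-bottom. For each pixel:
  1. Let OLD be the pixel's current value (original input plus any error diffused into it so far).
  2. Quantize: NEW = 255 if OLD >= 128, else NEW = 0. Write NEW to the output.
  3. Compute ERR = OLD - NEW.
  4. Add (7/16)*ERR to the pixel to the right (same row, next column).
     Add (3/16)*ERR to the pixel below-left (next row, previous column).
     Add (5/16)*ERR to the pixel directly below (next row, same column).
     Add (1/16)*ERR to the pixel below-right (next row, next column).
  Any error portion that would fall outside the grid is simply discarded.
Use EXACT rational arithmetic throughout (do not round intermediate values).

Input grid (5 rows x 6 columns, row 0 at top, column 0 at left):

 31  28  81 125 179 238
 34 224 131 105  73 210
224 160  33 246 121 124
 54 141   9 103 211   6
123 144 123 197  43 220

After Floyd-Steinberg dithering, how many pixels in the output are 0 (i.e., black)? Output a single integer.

(0,0): OLD=31 → NEW=0, ERR=31
(0,1): OLD=665/16 → NEW=0, ERR=665/16
(0,2): OLD=25391/256 → NEW=0, ERR=25391/256
(0,3): OLD=689737/4096 → NEW=255, ERR=-354743/4096
(0,4): OLD=9247743/65536 → NEW=255, ERR=-7463937/65536
(0,5): OLD=197313529/1048576 → NEW=255, ERR=-70073351/1048576
(1,0): OLD=13179/256 → NEW=0, ERR=13179/256
(1,1): OLD=573533/2048 → NEW=255, ERR=51293/2048
(1,2): OLD=10440609/65536 → NEW=255, ERR=-6271071/65536
(1,3): OLD=5482957/262144 → NEW=0, ERR=5482957/262144
(1,4): OLD=480110343/16777216 → NEW=0, ERR=480110343/16777216
(1,5): OLD=52215582209/268435456 → NEW=255, ERR=-16235459071/268435456
(2,0): OLD=8021071/32768 → NEW=255, ERR=-334769/32768
(2,1): OLD=155852885/1048576 → NEW=255, ERR=-111533995/1048576
(2,2): OLD=-636718017/16777216 → NEW=0, ERR=-636718017/16777216
(2,3): OLD=31583789575/134217728 → NEW=255, ERR=-2641731065/134217728
(2,4): OLD=478023806101/4294967296 → NEW=0, ERR=478023806101/4294967296
(2,5): OLD=10691453280099/68719476736 → NEW=255, ERR=-6832013287581/68719476736
(3,0): OLD=517804639/16777216 → NEW=0, ERR=517804639/16777216
(3,1): OLD=15234878195/134217728 → NEW=0, ERR=15234878195/134217728
(3,2): OLD=39150617481/1073741824 → NEW=0, ERR=39150617481/1073741824
(3,3): OLD=9022718028827/68719476736 → NEW=255, ERR=-8500748538853/68719476736
(3,4): OLD=94442506004411/549755813888 → NEW=255, ERR=-45745226537029/549755813888
(3,5): OLD=-479533511948267/8796093022208 → NEW=0, ERR=-479533511948267/8796093022208
(4,0): OLD=330557308849/2147483648 → NEW=255, ERR=-217051021391/2147483648
(4,1): OLD=4948418129533/34359738368 → NEW=255, ERR=-3813315154307/34359738368
(4,2): OLD=76679727669351/1099511627776 → NEW=0, ERR=76679727669351/1099511627776
(4,3): OLD=3087977734405539/17592186044416 → NEW=255, ERR=-1398029706920541/17592186044416
(4,4): OLD=-10055412893446189/281474976710656 → NEW=0, ERR=-10055412893446189/281474976710656
(4,5): OLD=820257109868704229/4503599627370496 → NEW=255, ERR=-328160795110772251/4503599627370496
Output grid:
  Row 0: ...###  (3 black, running=3)
  Row 1: .##..#  (3 black, running=6)
  Row 2: ##.#.#  (2 black, running=8)
  Row 3: ...##.  (4 black, running=12)
  Row 4: ##.#.#  (2 black, running=14)

Answer: 14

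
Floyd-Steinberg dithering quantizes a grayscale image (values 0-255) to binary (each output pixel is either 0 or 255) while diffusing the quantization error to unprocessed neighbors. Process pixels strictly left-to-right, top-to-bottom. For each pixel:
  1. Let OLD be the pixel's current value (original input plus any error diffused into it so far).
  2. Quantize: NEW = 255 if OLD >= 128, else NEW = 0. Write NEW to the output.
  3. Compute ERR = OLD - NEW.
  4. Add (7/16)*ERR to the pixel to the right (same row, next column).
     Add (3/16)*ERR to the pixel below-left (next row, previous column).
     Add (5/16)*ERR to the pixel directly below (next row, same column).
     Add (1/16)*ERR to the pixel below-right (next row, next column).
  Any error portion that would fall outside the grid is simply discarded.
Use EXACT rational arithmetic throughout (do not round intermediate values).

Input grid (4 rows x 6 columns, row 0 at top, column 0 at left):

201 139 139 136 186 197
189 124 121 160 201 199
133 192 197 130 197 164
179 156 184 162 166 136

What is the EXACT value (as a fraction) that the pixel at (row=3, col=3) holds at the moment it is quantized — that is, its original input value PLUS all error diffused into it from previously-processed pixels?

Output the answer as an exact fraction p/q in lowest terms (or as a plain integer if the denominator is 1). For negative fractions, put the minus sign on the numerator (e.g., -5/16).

(0,0): OLD=201 → NEW=255, ERR=-54
(0,1): OLD=923/8 → NEW=0, ERR=923/8
(0,2): OLD=24253/128 → NEW=255, ERR=-8387/128
(0,3): OLD=219819/2048 → NEW=0, ERR=219819/2048
(0,4): OLD=7633581/32768 → NEW=255, ERR=-722259/32768
(0,5): OLD=98228923/524288 → NEW=255, ERR=-35464517/524288
(1,0): OLD=24801/128 → NEW=255, ERR=-7839/128
(1,1): OLD=120423/1024 → NEW=0, ERR=120423/1024
(1,2): OLD=5875635/32768 → NEW=255, ERR=-2480205/32768
(1,3): OLD=19949079/131072 → NEW=255, ERR=-13474281/131072
(1,4): OLD=1200929733/8388608 → NEW=255, ERR=-938165307/8388608
(1,5): OLD=17120111059/134217728 → NEW=0, ERR=17120111059/134217728
(2,0): OLD=2226781/16384 → NEW=255, ERR=-1951139/16384
(2,1): OLD=83167631/524288 → NEW=255, ERR=-50525809/524288
(2,2): OLD=1000423917/8388608 → NEW=0, ERR=1000423917/8388608
(2,3): OLD=8345036869/67108864 → NEW=0, ERR=8345036869/67108864
(2,4): OLD=502394239695/2147483648 → NEW=255, ERR=-45214090545/2147483648
(2,5): OLD=6447937024665/34359738368 → NEW=255, ERR=-2313796259175/34359738368
(3,0): OLD=1037801165/8388608 → NEW=0, ERR=1037801165/8388608
(3,1): OLD=13081398793/67108864 → NEW=255, ERR=-4031361527/67108864
(3,2): OLD=113966864331/536870912 → NEW=255, ERR=-22935218229/536870912
(3,3): OLD=6379763655361/34359738368 → NEW=255, ERR=-2381969628479/34359738368
Target (3,3): original=162, with diffused error = 6379763655361/34359738368

Answer: 6379763655361/34359738368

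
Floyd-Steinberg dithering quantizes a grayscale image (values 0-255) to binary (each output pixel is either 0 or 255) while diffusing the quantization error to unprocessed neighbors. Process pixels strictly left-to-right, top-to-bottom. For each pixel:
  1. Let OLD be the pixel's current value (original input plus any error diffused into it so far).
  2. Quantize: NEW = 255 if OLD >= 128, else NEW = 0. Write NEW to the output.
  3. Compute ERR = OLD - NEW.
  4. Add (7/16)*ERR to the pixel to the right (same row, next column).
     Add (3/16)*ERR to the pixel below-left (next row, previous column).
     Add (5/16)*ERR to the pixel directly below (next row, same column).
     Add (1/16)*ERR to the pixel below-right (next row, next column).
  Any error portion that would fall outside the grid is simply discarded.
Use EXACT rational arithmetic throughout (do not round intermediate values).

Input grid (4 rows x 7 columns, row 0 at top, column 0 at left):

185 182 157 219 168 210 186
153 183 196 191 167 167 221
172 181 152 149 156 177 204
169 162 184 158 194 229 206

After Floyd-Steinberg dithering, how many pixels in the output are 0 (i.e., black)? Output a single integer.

Answer: 7

Derivation:
(0,0): OLD=185 → NEW=255, ERR=-70
(0,1): OLD=1211/8 → NEW=255, ERR=-829/8
(0,2): OLD=14293/128 → NEW=0, ERR=14293/128
(0,3): OLD=548563/2048 → NEW=255, ERR=26323/2048
(0,4): OLD=5689285/32768 → NEW=255, ERR=-2666555/32768
(0,5): OLD=91434595/524288 → NEW=255, ERR=-42258845/524288
(0,6): OLD=1264469173/8388608 → NEW=255, ERR=-874625867/8388608
(1,0): OLD=14297/128 → NEW=0, ERR=14297/128
(1,1): OLD=221231/1024 → NEW=255, ERR=-39889/1024
(1,2): OLD=6874267/32768 → NEW=255, ERR=-1481573/32768
(1,3): OLD=21883295/131072 → NEW=255, ERR=-11540065/131072
(1,4): OLD=744413469/8388608 → NEW=0, ERR=744413469/8388608
(1,5): OLD=10469015789/67108864 → NEW=255, ERR=-6643744531/67108864
(1,6): OLD=150396564547/1073741824 → NEW=255, ERR=-123407600573/1073741824
(2,0): OLD=3270261/16384 → NEW=255, ERR=-907659/16384
(2,1): OLD=75021975/524288 → NEW=255, ERR=-58671465/524288
(2,2): OLD=586938373/8388608 → NEW=0, ERR=586938373/8388608
(2,3): OLD=11134073501/67108864 → NEW=255, ERR=-5978686819/67108864
(2,4): OLD=64794854349/536870912 → NEW=0, ERR=64794854349/536870912
(2,5): OLD=3141527366287/17179869184 → NEW=255, ERR=-1239339275633/17179869184
(2,6): OLD=35826311441369/274877906944 → NEW=255, ERR=-34267554829351/274877906944
(3,0): OLD=1096434917/8388608 → NEW=255, ERR=-1042660123/8388608
(3,1): OLD=5523513793/67108864 → NEW=0, ERR=5523513793/67108864
(3,2): OLD=117132309555/536870912 → NEW=255, ERR=-19769773005/536870912
(3,3): OLD=302905600165/2147483648 → NEW=255, ERR=-244702730075/2147483648
(3,4): OLD=44741576106213/274877906944 → NEW=255, ERR=-25352290164507/274877906944
(3,5): OLD=330455889389631/2199023255552 → NEW=255, ERR=-230295040776129/2199023255552
(3,6): OLD=4106577744411425/35184372088832 → NEW=0, ERR=4106577744411425/35184372088832
Output grid:
  Row 0: ##.####  (1 black, running=1)
  Row 1: .###.##  (2 black, running=3)
  Row 2: ##.#.##  (2 black, running=5)
  Row 3: #.####.  (2 black, running=7)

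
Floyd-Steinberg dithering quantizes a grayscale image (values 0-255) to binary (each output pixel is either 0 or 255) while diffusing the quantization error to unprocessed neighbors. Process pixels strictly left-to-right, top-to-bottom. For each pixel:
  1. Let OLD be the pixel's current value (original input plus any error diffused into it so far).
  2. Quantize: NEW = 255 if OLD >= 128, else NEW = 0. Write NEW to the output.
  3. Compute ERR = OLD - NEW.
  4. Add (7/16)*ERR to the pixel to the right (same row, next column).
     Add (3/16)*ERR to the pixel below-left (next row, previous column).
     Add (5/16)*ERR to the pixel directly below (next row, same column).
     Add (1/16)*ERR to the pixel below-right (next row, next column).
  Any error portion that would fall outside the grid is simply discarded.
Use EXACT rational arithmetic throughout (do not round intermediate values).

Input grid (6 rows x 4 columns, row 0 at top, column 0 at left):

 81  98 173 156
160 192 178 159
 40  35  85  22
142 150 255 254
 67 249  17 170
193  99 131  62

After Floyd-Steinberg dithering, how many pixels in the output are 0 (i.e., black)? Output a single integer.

Answer: 12

Derivation:
(0,0): OLD=81 → NEW=0, ERR=81
(0,1): OLD=2135/16 → NEW=255, ERR=-1945/16
(0,2): OLD=30673/256 → NEW=0, ERR=30673/256
(0,3): OLD=853687/4096 → NEW=255, ERR=-190793/4096
(1,0): OLD=41605/256 → NEW=255, ERR=-23675/256
(1,1): OLD=288931/2048 → NEW=255, ERR=-233309/2048
(1,2): OLD=9782623/65536 → NEW=255, ERR=-6929057/65536
(1,3): OLD=110809033/1048576 → NEW=0, ERR=110809033/1048576
(2,0): OLD=-336207/32768 → NEW=0, ERR=-336207/32768
(2,1): OLD=-32184149/1048576 → NEW=0, ERR=-32184149/1048576
(2,2): OLD=107427831/2097152 → NEW=0, ERR=107427831/2097152
(2,3): OLD=2376552827/33554432 → NEW=0, ERR=2376552827/33554432
(3,0): OLD=2232019105/16777216 → NEW=255, ERR=-2046170975/16777216
(3,1): OLD=25773519615/268435456 → NEW=0, ERR=25773519615/268435456
(3,2): OLD=1393183235329/4294967296 → NEW=255, ERR=297966574849/4294967296
(3,3): OLD=21281519122055/68719476736 → NEW=255, ERR=3758052554375/68719476736
(4,0): OLD=201389689677/4294967296 → NEW=0, ERR=201389689677/4294967296
(4,1): OLD=10476419529575/34359738368 → NEW=255, ERR=1714686245735/34359738368
(4,2): OLD=84406809784967/1099511627776 → NEW=0, ERR=84406809784967/1099511627776
(4,3): OLD=3958442943556833/17592186044416 → NEW=255, ERR=-527564497769247/17592186044416
(5,0): OLD=119302518404669/549755813888 → NEW=255, ERR=-20885214136771/549755813888
(5,1): OLD=2028359409712203/17592186044416 → NEW=0, ERR=2028359409712203/17592186044416
(5,2): OLD=1784984639512103/8796093022208 → NEW=255, ERR=-458019081150937/8796093022208
(5,3): OLD=9751867887660791/281474976710656 → NEW=0, ERR=9751867887660791/281474976710656
Output grid:
  Row 0: .#.#  (2 black, running=2)
  Row 1: ###.  (1 black, running=3)
  Row 2: ....  (4 black, running=7)
  Row 3: #.##  (1 black, running=8)
  Row 4: .#.#  (2 black, running=10)
  Row 5: #.#.  (2 black, running=12)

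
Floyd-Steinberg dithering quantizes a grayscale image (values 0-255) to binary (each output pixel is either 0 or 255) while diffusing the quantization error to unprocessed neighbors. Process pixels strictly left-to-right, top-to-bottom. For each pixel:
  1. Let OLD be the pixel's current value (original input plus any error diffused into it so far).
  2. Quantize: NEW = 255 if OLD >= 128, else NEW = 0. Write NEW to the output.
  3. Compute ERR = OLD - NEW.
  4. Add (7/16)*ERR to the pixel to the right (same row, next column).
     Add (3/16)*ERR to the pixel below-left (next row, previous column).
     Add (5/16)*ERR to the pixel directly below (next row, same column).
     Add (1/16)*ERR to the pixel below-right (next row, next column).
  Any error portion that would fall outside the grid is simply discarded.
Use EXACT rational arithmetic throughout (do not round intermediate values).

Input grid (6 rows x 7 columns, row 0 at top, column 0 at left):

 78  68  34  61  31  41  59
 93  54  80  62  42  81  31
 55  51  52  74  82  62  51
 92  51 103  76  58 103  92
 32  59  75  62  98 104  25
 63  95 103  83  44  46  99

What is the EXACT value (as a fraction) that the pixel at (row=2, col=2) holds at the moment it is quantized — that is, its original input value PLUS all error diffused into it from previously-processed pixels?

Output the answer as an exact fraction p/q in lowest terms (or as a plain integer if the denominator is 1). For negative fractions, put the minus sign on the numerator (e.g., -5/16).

(0,0): OLD=78 → NEW=0, ERR=78
(0,1): OLD=817/8 → NEW=0, ERR=817/8
(0,2): OLD=10071/128 → NEW=0, ERR=10071/128
(0,3): OLD=195425/2048 → NEW=0, ERR=195425/2048
(0,4): OLD=2383783/32768 → NEW=0, ERR=2383783/32768
(0,5): OLD=38182289/524288 → NEW=0, ERR=38182289/524288
(0,6): OLD=762203895/8388608 → NEW=0, ERR=762203895/8388608
(1,0): OLD=17475/128 → NEW=255, ERR=-15165/128
(1,1): OLD=54997/1024 → NEW=0, ERR=54997/1024
(1,2): OLD=4992505/32768 → NEW=255, ERR=-3363335/32768
(1,3): OLD=8581509/131072 → NEW=0, ERR=8581509/131072
(1,4): OLD=947882095/8388608 → NEW=0, ERR=947882095/8388608
(1,5): OLD=11729126943/67108864 → NEW=255, ERR=-5383633377/67108864
(1,6): OLD=30976051697/1073741824 → NEW=0, ERR=30976051697/1073741824
(2,0): OLD=459511/16384 → NEW=0, ERR=459511/16384
(2,1): OLD=27999117/524288 → NEW=0, ERR=27999117/524288
(2,2): OLD=494271207/8388608 → NEW=0, ERR=494271207/8388608
Target (2,2): original=52, with diffused error = 494271207/8388608

Answer: 494271207/8388608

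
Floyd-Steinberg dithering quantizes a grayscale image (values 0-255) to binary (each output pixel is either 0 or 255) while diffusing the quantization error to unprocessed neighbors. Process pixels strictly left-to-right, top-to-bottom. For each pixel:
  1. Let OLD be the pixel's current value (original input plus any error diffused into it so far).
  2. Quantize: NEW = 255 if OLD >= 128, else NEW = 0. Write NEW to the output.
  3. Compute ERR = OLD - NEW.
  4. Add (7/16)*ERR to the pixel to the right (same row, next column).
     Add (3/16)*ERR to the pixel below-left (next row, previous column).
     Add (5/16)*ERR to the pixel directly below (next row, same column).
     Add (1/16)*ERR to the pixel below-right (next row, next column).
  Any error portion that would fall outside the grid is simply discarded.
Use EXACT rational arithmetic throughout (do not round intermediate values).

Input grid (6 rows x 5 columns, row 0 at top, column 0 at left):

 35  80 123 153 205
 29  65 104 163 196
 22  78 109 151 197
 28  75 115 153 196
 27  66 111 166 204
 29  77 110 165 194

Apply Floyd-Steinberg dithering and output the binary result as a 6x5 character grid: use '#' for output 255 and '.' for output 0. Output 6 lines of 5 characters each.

(0,0): OLD=35 → NEW=0, ERR=35
(0,1): OLD=1525/16 → NEW=0, ERR=1525/16
(0,2): OLD=42163/256 → NEW=255, ERR=-23117/256
(0,3): OLD=464869/4096 → NEW=0, ERR=464869/4096
(0,4): OLD=16688963/65536 → NEW=255, ERR=-22717/65536
(1,0): OLD=14799/256 → NEW=0, ERR=14799/256
(1,1): OLD=215721/2048 → NEW=0, ERR=215721/2048
(1,2): OLD=9771485/65536 → NEW=255, ERR=-6940195/65536
(1,3): OLD=38384985/262144 → NEW=255, ERR=-28461735/262144
(1,4): OLD=652148715/4194304 → NEW=255, ERR=-417398805/4194304
(2,0): OLD=1960019/32768 → NEW=0, ERR=1960019/32768
(2,1): OLD=126712513/1048576 → NEW=0, ERR=126712513/1048576
(2,2): OLD=1929396867/16777216 → NEW=0, ERR=1929396867/16777216
(2,3): OLD=38146301145/268435456 → NEW=255, ERR=-30304740135/268435456
(2,4): OLD=471262942127/4294967296 → NEW=0, ERR=471262942127/4294967296
(3,0): OLD=1163502627/16777216 → NEW=0, ERR=1163502627/16777216
(3,1): OLD=22602949479/134217728 → NEW=255, ERR=-11622571161/134217728
(3,2): OLD=427081175069/4294967296 → NEW=0, ERR=427081175069/4294967296
(3,3): OLD=1623372922453/8589934592 → NEW=255, ERR=-567060398507/8589934592
(3,4): OLD=26711489827913/137438953472 → NEW=255, ERR=-8335443307447/137438953472
(4,0): OLD=69654450093/2147483648 → NEW=0, ERR=69654450093/2147483648
(4,1): OLD=5230136577837/68719476736 → NEW=0, ERR=5230136577837/68719476736
(4,2): OLD=173263034734915/1099511627776 → NEW=255, ERR=-107112430347965/1099511627776
(4,3): OLD=1716879357331757/17592186044416 → NEW=0, ERR=1716879357331757/17592186044416
(4,4): OLD=62943027337387707/281474976710656 → NEW=255, ERR=-8833091723829573/281474976710656
(5,0): OLD=58720958953895/1099511627776 → NEW=0, ERR=58720958953895/1099511627776
(5,1): OLD=949190875863989/8796093022208 → NEW=0, ERR=949190875863989/8796093022208
(5,2): OLD=42171478308352349/281474976710656 → NEW=255, ERR=-29604640752864931/281474976710656
(5,3): OLD=154822936123012531/1125899906842624 → NEW=255, ERR=-132281540121856589/1125899906842624
(5,4): OLD=2502040974379149761/18014398509481984 → NEW=255, ERR=-2091630645538756159/18014398509481984
Row 0: ..#.#
Row 1: ..###
Row 2: ...#.
Row 3: .#.##
Row 4: ..#.#
Row 5: ..###

Answer: ..#.#
..###
...#.
.#.##
..#.#
..###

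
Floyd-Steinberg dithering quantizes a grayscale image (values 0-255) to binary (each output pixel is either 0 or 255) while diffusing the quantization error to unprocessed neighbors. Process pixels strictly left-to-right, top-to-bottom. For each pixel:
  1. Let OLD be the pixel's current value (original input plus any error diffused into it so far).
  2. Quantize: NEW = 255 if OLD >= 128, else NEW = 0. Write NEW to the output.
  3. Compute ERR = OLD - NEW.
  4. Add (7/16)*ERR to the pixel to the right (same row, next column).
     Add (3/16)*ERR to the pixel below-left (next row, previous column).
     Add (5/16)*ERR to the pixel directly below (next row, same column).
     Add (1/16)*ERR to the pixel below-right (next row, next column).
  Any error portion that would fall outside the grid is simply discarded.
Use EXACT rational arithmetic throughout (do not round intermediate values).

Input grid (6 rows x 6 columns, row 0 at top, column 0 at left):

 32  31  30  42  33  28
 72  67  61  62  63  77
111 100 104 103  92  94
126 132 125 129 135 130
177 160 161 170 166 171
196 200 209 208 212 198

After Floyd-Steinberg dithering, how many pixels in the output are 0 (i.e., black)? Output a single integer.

(0,0): OLD=32 → NEW=0, ERR=32
(0,1): OLD=45 → NEW=0, ERR=45
(0,2): OLD=795/16 → NEW=0, ERR=795/16
(0,3): OLD=16317/256 → NEW=0, ERR=16317/256
(0,4): OLD=249387/4096 → NEW=0, ERR=249387/4096
(0,5): OLD=3580717/65536 → NEW=0, ERR=3580717/65536
(1,0): OLD=1447/16 → NEW=0, ERR=1447/16
(1,1): OLD=16889/128 → NEW=255, ERR=-15751/128
(1,2): OLD=153413/4096 → NEW=0, ERR=153413/4096
(1,3): OLD=1848541/16384 → NEW=0, ERR=1848541/16384
(1,4): OLD=152689699/1048576 → NEW=255, ERR=-114697181/1048576
(1,5): OLD=839265797/16777216 → NEW=0, ERR=839265797/16777216
(2,0): OLD=237955/2048 → NEW=0, ERR=237955/2048
(2,1): OLD=8195481/65536 → NEW=0, ERR=8195481/65536
(2,2): OLD=192811291/1048576 → NEW=255, ERR=-74575589/1048576
(2,3): OLD=746369715/8388608 → NEW=0, ERR=746369715/8388608
(2,4): OLD=30380166857/268435456 → NEW=0, ERR=30380166857/268435456
(2,5): OLD=654166879247/4294967296 → NEW=255, ERR=-441049781233/4294967296
(3,0): OLD=194779819/1048576 → NEW=255, ERR=-72607061/1048576
(3,1): OLD=1130043879/8388608 → NEW=255, ERR=-1009051161/8388608
(3,2): OLD=5009482513/67108864 → NEW=0, ERR=5009482513/67108864
(3,3): OLD=885784595735/4294967296 → NEW=255, ERR=-209432064745/4294967296
(3,4): OLD=4650255102543/34359738368 → NEW=255, ERR=-4111478181297/34359738368
(3,5): OLD=28934578644737/549755813888 → NEW=0, ERR=28934578644737/549755813888
(4,0): OLD=17825101933/134217728 → NEW=255, ERR=-16400418707/134217728
(4,1): OLD=168833551121/2147483648 → NEW=0, ERR=168833551121/2147483648
(4,2): OLD=13885609485683/68719476736 → NEW=255, ERR=-3637857081997/68719476736
(4,3): OLD=125158252973871/1099511627776 → NEW=0, ERR=125158252973871/1099511627776
(4,4): OLD=3258567008476335/17592186044416 → NEW=255, ERR=-1227440432849745/17592186044416
(4,5): OLD=42064593741907817/281474976710656 → NEW=255, ERR=-29711525319309463/281474976710656
(5,0): OLD=5928975876931/34359738368 → NEW=255, ERR=-2832757406909/34359738368
(5,1): OLD=187946504413859/1099511627776 → NEW=255, ERR=-92428960669021/1099511627776
(5,2): OLD=1600326564567801/8796093022208 → NEW=255, ERR=-642677156095239/8796093022208
(5,3): OLD=54948362496852315/281474976710656 → NEW=255, ERR=-16827756564364965/281474976710656
(5,4): OLD=85209940903424173/562949953421312 → NEW=255, ERR=-58342297219010387/562949953421312
(5,5): OLD=1038636024861357237/9007199254740992 → NEW=0, ERR=1038636024861357237/9007199254740992
Output grid:
  Row 0: ......  (6 black, running=6)
  Row 1: .#..#.  (4 black, running=10)
  Row 2: ..#..#  (4 black, running=14)
  Row 3: ##.##.  (2 black, running=16)
  Row 4: #.#.##  (2 black, running=18)
  Row 5: #####.  (1 black, running=19)

Answer: 19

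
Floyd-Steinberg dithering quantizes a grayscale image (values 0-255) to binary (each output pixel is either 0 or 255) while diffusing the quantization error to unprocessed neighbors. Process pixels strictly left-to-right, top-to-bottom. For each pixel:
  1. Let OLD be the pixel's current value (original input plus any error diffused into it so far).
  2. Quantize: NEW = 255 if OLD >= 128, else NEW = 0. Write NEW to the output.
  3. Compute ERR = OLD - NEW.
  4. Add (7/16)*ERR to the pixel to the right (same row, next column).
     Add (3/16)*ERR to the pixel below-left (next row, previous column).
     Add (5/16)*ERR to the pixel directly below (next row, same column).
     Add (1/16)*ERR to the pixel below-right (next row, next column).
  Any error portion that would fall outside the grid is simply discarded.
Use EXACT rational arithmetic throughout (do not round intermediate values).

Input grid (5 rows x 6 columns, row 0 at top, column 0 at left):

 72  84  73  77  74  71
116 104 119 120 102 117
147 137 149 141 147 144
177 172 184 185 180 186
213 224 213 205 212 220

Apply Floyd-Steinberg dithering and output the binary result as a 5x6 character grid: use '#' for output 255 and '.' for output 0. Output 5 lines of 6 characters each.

(0,0): OLD=72 → NEW=0, ERR=72
(0,1): OLD=231/2 → NEW=0, ERR=231/2
(0,2): OLD=3953/32 → NEW=0, ERR=3953/32
(0,3): OLD=67095/512 → NEW=255, ERR=-63465/512
(0,4): OLD=161953/8192 → NEW=0, ERR=161953/8192
(0,5): OLD=10439783/131072 → NEW=0, ERR=10439783/131072
(1,0): OLD=5125/32 → NEW=255, ERR=-3035/32
(1,1): OLD=32323/256 → NEW=0, ERR=32323/256
(1,2): OLD=1612351/8192 → NEW=255, ERR=-476609/8192
(1,3): OLD=2203251/32768 → NEW=0, ERR=2203251/32768
(1,4): OLD=303629081/2097152 → NEW=255, ERR=-231144679/2097152
(1,5): OLD=3184498399/33554432 → NEW=0, ERR=3184498399/33554432
(2,0): OLD=577681/4096 → NEW=255, ERR=-466799/4096
(2,1): OLD=14386571/131072 → NEW=0, ERR=14386571/131072
(2,2): OLD=418041313/2097152 → NEW=255, ERR=-116732447/2097152
(2,3): OLD=1901821081/16777216 → NEW=0, ERR=1901821081/16777216
(2,4): OLD=98863569099/536870912 → NEW=255, ERR=-38038513461/536870912
(2,5): OLD=1166267821117/8589934592 → NEW=255, ERR=-1024165499843/8589934592
(3,0): OLD=339667777/2097152 → NEW=255, ERR=-195105983/2097152
(3,1): OLD=2483673837/16777216 → NEW=255, ERR=-1794516243/16777216
(3,2): OLD=19854078327/134217728 → NEW=255, ERR=-14371442313/134217728
(3,3): OLD=1347029840901/8589934592 → NEW=255, ERR=-843403480059/8589934592
(3,4): OLD=6846671040805/68719476736 → NEW=0, ERR=6846671040805/68719476736
(3,5): OLD=206600310335243/1099511627776 → NEW=255, ERR=-73775154747637/1099511627776
(4,0): OLD=43988964079/268435456 → NEW=255, ERR=-24462077201/268435456
(4,1): OLD=536074614755/4294967296 → NEW=0, ERR=536074614755/4294967296
(4,2): OLD=28731677399353/137438953472 → NEW=255, ERR=-6315255736007/137438953472
(4,3): OLD=365484368147709/2199023255552 → NEW=255, ERR=-195266562018051/2199023255552
(4,4): OLD=6529126095853901/35184372088832 → NEW=255, ERR=-2442888786798259/35184372088832
(4,5): OLD=98450239058371067/562949953421312 → NEW=255, ERR=-45101999064063493/562949953421312
Row 0: ...#..
Row 1: #.#.#.
Row 2: #.#.##
Row 3: ####.#
Row 4: #.####

Answer: ...#..
#.#.#.
#.#.##
####.#
#.####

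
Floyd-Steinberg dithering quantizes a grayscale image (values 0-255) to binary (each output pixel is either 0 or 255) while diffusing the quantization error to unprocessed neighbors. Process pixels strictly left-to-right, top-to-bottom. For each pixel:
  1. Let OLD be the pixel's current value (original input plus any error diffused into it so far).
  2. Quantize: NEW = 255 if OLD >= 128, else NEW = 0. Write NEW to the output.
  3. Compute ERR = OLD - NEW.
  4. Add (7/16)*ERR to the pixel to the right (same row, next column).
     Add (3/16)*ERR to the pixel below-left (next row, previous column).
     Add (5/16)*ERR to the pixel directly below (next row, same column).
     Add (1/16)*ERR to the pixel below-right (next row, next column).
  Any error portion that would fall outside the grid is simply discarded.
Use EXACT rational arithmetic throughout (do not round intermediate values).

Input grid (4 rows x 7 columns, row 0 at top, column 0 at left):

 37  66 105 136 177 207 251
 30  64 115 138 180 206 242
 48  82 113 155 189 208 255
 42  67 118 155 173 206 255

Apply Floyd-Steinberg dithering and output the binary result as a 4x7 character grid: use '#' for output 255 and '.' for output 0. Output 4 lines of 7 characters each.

(0,0): OLD=37 → NEW=0, ERR=37
(0,1): OLD=1315/16 → NEW=0, ERR=1315/16
(0,2): OLD=36085/256 → NEW=255, ERR=-29195/256
(0,3): OLD=352691/4096 → NEW=0, ERR=352691/4096
(0,4): OLD=14068709/65536 → NEW=255, ERR=-2642971/65536
(0,5): OLD=198554435/1048576 → NEW=255, ERR=-68832445/1048576
(0,6): OLD=3729254101/16777216 → NEW=255, ERR=-548935979/16777216
(1,0): OLD=14585/256 → NEW=0, ERR=14585/256
(1,1): OLD=195663/2048 → NEW=0, ERR=195663/2048
(1,2): OLD=9335035/65536 → NEW=255, ERR=-7376645/65536
(1,3): OLD=26469855/262144 → NEW=0, ERR=26469855/262144
(1,4): OLD=3433408701/16777216 → NEW=255, ERR=-844781379/16777216
(1,5): OLD=20777115085/134217728 → NEW=255, ERR=-13448405555/134217728
(1,6): OLD=394784211811/2147483648 → NEW=255, ERR=-152824118429/2147483648
(2,0): OLD=2743253/32768 → NEW=0, ERR=2743253/32768
(2,1): OLD=137298679/1048576 → NEW=255, ERR=-130088201/1048576
(2,2): OLD=812894117/16777216 → NEW=0, ERR=812894117/16777216
(2,3): OLD=25672671421/134217728 → NEW=255, ERR=-8552849219/134217728
(2,4): OLD=142710279437/1073741824 → NEW=255, ERR=-131093885683/1073741824
(2,5): OLD=3669034364783/34359738368 → NEW=0, ERR=3669034364783/34359738368
(2,6): OLD=150202251798521/549755813888 → NEW=255, ERR=10014519257081/549755813888
(3,0): OLD=753298949/16777216 → NEW=0, ERR=753298949/16777216
(3,1): OLD=8347220001/134217728 → NEW=0, ERR=8347220001/134217728
(3,2): OLD=151019768883/1073741824 → NEW=255, ERR=-122784396237/1073741824
(3,3): OLD=280004636885/4294967296 → NEW=0, ERR=280004636885/4294967296
(3,4): OLD=98630567453189/549755813888 → NEW=255, ERR=-41557165088251/549755813888
(3,5): OLD=888770622220639/4398046511104 → NEW=255, ERR=-232731238110881/4398046511104
(3,6): OLD=17185128267503617/70368744177664 → NEW=255, ERR=-758901497800703/70368744177664
Row 0: ..#.###
Row 1: ..#.###
Row 2: .#.##.#
Row 3: ..#.###

Answer: ..#.###
..#.###
.#.##.#
..#.###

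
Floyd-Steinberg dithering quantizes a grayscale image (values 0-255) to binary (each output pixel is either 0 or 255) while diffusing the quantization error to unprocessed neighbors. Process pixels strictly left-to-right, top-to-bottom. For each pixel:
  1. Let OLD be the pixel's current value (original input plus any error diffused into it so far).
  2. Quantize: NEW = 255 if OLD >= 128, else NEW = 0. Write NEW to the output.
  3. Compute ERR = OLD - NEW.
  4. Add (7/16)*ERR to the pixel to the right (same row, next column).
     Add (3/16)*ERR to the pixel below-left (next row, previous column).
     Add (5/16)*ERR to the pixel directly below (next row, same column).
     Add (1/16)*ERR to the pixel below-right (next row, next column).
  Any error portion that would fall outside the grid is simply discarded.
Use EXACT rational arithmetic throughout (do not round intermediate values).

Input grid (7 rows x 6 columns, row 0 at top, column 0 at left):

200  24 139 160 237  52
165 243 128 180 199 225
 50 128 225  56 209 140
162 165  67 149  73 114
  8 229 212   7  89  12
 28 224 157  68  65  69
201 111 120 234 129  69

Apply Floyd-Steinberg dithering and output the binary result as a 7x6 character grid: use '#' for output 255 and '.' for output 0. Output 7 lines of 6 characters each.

(0,0): OLD=200 → NEW=255, ERR=-55
(0,1): OLD=-1/16 → NEW=0, ERR=-1/16
(0,2): OLD=35577/256 → NEW=255, ERR=-29703/256
(0,3): OLD=447439/4096 → NEW=0, ERR=447439/4096
(0,4): OLD=18664105/65536 → NEW=255, ERR=1952425/65536
(0,5): OLD=68192927/1048576 → NEW=0, ERR=68192927/1048576
(1,0): OLD=37837/256 → NEW=255, ERR=-27443/256
(1,1): OLD=349979/2048 → NEW=255, ERR=-172261/2048
(1,2): OLD=4942775/65536 → NEW=0, ERR=4942775/65536
(1,3): OLD=64347883/262144 → NEW=255, ERR=-2498837/262144
(1,4): OLD=3744015713/16777216 → NEW=255, ERR=-534174367/16777216
(1,5): OLD=62614011991/268435456 → NEW=255, ERR=-5837029289/268435456
(2,0): OLD=23897/32768 → NEW=0, ERR=23897/32768
(2,1): OLD=114793443/1048576 → NEW=0, ERR=114793443/1048576
(2,2): OLD=4855666025/16777216 → NEW=255, ERR=577475945/16777216
(2,3): OLD=8968958305/134217728 → NEW=0, ERR=8968958305/134217728
(2,4): OLD=960409734819/4294967296 → NEW=255, ERR=-134806925661/4294967296
(2,5): OLD=8073367282341/68719476736 → NEW=0, ERR=8073367282341/68719476736
(3,0): OLD=3066112841/16777216 → NEW=255, ERR=-1212077239/16777216
(3,1): OLD=23367724053/134217728 → NEW=255, ERR=-10857796587/134217728
(3,2): OLD=66288150863/1073741824 → NEW=0, ERR=66288150863/1073741824
(3,3): OLD=13273716651565/68719476736 → NEW=255, ERR=-4249749916115/68719476736
(3,4): OLD=34271876930573/549755813888 → NEW=0, ERR=34271876930573/549755813888
(3,5): OLD=1548337147854755/8796093022208 → NEW=255, ERR=-694666572808285/8796093022208
(4,0): OLD=-63876610137/2147483648 → NEW=0, ERR=-63876610137/2147483648
(4,1): OLD=6795203106939/34359738368 → NEW=255, ERR=-1966530176901/34359738368
(4,2): OLD=208468809287169/1099511627776 → NEW=255, ERR=-71906655795711/1099511627776
(4,3): OLD=-446670953481115/17592186044416 → NEW=0, ERR=-446670953481115/17592186044416
(4,4): OLD=22152141146397109/281474976710656 → NEW=0, ERR=22152141146397109/281474976710656
(4,5): OLD=115508732892353491/4503599627370496 → NEW=0, ERR=115508732892353491/4503599627370496
(5,0): OLD=4383443447201/549755813888 → NEW=0, ERR=4383443447201/549755813888
(5,1): OLD=3438948262128561/17592186044416 → NEW=255, ERR=-1047059179197519/17592186044416
(5,2): OLD=14381374157258411/140737488355328 → NEW=0, ERR=14381374157258411/140737488355328
(5,3): OLD=519898656139811593/4503599627370496 → NEW=0, ERR=519898656139811593/4503599627370496
(5,4): OLD=1290922991467707593/9007199254740992 → NEW=255, ERR=-1005912818491245367/9007199254740992
(5,5): OLD=4766514093403579997/144115188075855872 → NEW=0, ERR=4766514093403579997/144115188075855872
(6,0): OLD=54136643732801459/281474976710656 → NEW=255, ERR=-17639475328415821/281474976710656
(6,1): OLD=381191064991930167/4503599627370496 → NEW=0, ERR=381191064991930167/4503599627370496
(6,2): OLD=3726979355800269791/18014398509481984 → NEW=255, ERR=-866692264117636129/18014398509481984
(6,3): OLD=67582374274654931459/288230376151711744 → NEW=255, ERR=-5916371644031563261/288230376151711744
(6,4): OLD=454419442463682260003/4611686018427387904 → NEW=0, ERR=454419442463682260003/4611686018427387904
(6,5): OLD=8519852353466667237653/73786976294838206464 → NEW=0, ERR=8519852353466667237653/73786976294838206464
Row 0: #.#.#.
Row 1: ##.###
Row 2: ..#.#.
Row 3: ##.#.#
Row 4: .##...
Row 5: .#..#.
Row 6: #.##..

Answer: #.#.#.
##.###
..#.#.
##.#.#
.##...
.#..#.
#.##..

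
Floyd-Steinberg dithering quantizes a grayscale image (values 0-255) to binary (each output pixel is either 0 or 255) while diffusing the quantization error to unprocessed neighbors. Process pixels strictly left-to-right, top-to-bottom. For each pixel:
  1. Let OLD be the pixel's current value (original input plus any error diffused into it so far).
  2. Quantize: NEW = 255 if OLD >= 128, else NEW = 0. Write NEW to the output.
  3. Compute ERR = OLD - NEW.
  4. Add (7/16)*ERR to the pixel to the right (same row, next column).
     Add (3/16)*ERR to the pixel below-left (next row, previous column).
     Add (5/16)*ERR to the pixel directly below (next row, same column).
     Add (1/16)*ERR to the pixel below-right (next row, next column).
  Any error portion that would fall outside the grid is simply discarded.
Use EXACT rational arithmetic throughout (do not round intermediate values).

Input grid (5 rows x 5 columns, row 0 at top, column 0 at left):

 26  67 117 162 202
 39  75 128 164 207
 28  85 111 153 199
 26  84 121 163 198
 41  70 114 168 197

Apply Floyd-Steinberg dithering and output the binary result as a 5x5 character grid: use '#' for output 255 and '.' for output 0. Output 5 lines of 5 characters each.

(0,0): OLD=26 → NEW=0, ERR=26
(0,1): OLD=627/8 → NEW=0, ERR=627/8
(0,2): OLD=19365/128 → NEW=255, ERR=-13275/128
(0,3): OLD=238851/2048 → NEW=0, ERR=238851/2048
(0,4): OLD=8291093/32768 → NEW=255, ERR=-64747/32768
(1,0): OLD=7913/128 → NEW=0, ERR=7913/128
(1,1): OLD=111327/1024 → NEW=0, ERR=111327/1024
(1,2): OLD=5567947/32768 → NEW=255, ERR=-2787893/32768
(1,3): OLD=20495855/131072 → NEW=255, ERR=-12927505/131072
(1,4): OLD=357609453/2097152 → NEW=255, ERR=-177164307/2097152
(2,0): OLD=1109253/16384 → NEW=0, ERR=1109253/16384
(2,1): OLD=71568391/524288 → NEW=255, ERR=-62125049/524288
(2,2): OLD=175098069/8388608 → NEW=0, ERR=175098069/8388608
(2,3): OLD=14784524975/134217728 → NEW=0, ERR=14784524975/134217728
(2,4): OLD=460910577417/2147483648 → NEW=255, ERR=-86697752823/2147483648
(3,0): OLD=209209141/8388608 → NEW=0, ERR=209209141/8388608
(3,1): OLD=4430990481/67108864 → NEW=0, ERR=4430990481/67108864
(3,2): OLD=364336796043/2147483648 → NEW=255, ERR=-183271534197/2147483648
(3,3): OLD=660653807475/4294967296 → NEW=255, ERR=-434562853005/4294967296
(3,4): OLD=10170643693663/68719476736 → NEW=255, ERR=-7352822874017/68719476736
(4,0): OLD=65684751867/1073741824 → NEW=0, ERR=65684751867/1073741824
(4,1): OLD=3537469626363/34359738368 → NEW=0, ERR=3537469626363/34359738368
(4,2): OLD=64611886086165/549755813888 → NEW=0, ERR=64611886086165/549755813888
(4,3): OLD=1428521342680059/8796093022208 → NEW=255, ERR=-814482377982981/8796093022208
(4,4): OLD=16428117197793629/140737488355328 → NEW=0, ERR=16428117197793629/140737488355328
Row 0: ..#.#
Row 1: ..###
Row 2: .#..#
Row 3: ..###
Row 4: ...#.

Answer: ..#.#
..###
.#..#
..###
...#.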